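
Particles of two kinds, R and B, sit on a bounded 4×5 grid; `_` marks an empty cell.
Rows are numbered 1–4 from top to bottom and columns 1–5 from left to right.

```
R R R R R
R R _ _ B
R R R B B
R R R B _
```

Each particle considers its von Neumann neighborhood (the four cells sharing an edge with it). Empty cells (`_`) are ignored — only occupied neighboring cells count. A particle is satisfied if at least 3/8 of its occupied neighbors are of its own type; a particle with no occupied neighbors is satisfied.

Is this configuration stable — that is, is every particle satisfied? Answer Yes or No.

Yes

(1,1)R 2/2 satisfied
(1,2)R 3/3 satisfied
(1,3)R 2/2 satisfied
(1,4)R 2/2 satisfied
(1,5)R 1/2 satisfied
(2,1)R 3/3 satisfied
(2,2)R 3/3 satisfied
(2,5)B 1/2 satisfied
(3,1)R 3/3 satisfied
(3,2)R 4/4 satisfied
(3,3)R 2/3 satisfied
(3,4)B 2/3 satisfied
(3,5)B 2/2 satisfied
(4,1)R 2/2 satisfied
(4,2)R 3/3 satisfied
(4,3)R 2/3 satisfied
(4,4)B 1/2 satisfied
All meet the threshold, so the configuration is stable.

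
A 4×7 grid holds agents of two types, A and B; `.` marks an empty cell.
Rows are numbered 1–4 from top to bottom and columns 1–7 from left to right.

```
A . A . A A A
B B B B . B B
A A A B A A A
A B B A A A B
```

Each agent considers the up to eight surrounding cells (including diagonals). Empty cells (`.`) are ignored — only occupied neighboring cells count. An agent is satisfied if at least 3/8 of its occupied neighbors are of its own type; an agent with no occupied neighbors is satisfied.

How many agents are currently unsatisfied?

(1,1)A 0/2 not
(1,3)A 0/3 not
(1,5)A 1/3 not
(1,6)A 2/4 satisfied
(1,7)A 1/3 not
(2,1)B 1/4 not
(2,2)B 2/7 not
(2,3)B 3/6 satisfied
(2,4)B 2/6 not
(2,6)B 1/7 not
(2,7)B 1/5 not
(3,1)A 2/5 satisfied
(3,2)A 3/8 satisfied
(3,3)A 2/8 not
(3,4)B 3/7 satisfied
(3,5)A 4/7 satisfied
(3,6)A 4/7 satisfied
(3,7)A 2/5 satisfied
(4,1)A 2/3 satisfied
(4,2)B 1/5 not
(4,3)B 2/5 satisfied
(4,4)A 3/5 satisfied
(4,5)A 4/5 satisfied
(4,6)A 4/5 satisfied
(4,7)B 0/3 not
Unsatisfied: (1,1), (1,3), (1,5), (1,7), (2,1), (2,2), (2,4), (2,6), (2,7), (3,3), (4,2), (4,7) — 12 in total.

12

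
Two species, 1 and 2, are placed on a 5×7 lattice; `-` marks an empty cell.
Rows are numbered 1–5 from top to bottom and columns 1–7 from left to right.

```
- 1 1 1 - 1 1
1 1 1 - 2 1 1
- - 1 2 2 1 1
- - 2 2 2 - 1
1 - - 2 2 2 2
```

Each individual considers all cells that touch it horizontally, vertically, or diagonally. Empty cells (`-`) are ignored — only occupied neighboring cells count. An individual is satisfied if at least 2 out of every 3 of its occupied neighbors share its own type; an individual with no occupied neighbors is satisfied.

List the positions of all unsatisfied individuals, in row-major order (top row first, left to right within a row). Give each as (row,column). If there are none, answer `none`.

(2,5), (3,3), (3,6), (4,7), (5,7)

(1,2)1 4/4 ✓
(1,3)1 4/4 ✓
(1,4)1 2/3 ✓
(1,6)1 3/4 ✓
(1,7)1 3/3 ✓
(2,1)1 2/2 ✓
(2,2)1 5/5 ✓
(2,3)1 5/6 ✓
(2,5)2 2/6 ✗
(2,6)1 5/7 ✓
(2,7)1 5/5 ✓
(3,3)1 2/5 ✗
(3,4)2 5/7 ✓
(3,5)2 4/6 ✓
(3,6)1 4/7 ✗
(3,7)1 4/4 ✓
(4,3)2 3/4 ✓
(4,4)2 6/7 ✓
(4,5)2 6/7 ✓
(4,7)1 2/4 ✗
(5,1)1 0/0 ✓
(5,4)2 4/4 ✓
(5,5)2 4/4 ✓
(5,6)2 3/4 ✓
(5,7)2 1/2 ✗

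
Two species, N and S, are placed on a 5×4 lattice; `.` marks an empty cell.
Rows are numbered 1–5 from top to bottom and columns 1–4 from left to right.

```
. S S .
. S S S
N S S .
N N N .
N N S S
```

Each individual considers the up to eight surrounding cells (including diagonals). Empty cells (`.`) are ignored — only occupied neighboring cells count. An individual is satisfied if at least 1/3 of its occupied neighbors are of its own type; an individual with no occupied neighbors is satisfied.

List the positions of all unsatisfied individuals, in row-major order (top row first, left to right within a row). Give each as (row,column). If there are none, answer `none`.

Row 1: (1,2)S 3/3 ok · (1,3)S 4/4 ok
Row 2: (2,2)S 5/6 ok · (2,3)S 6/6 ok · (2,4)S 3/3 ok
Row 3: (3,1)N 2/4 ok · (3,2)S 3/7 ok · (3,3)S 4/6 ok
Row 4: (4,1)N 4/5 ok · (4,2)N 5/8 ok · (4,3)N 2/6 ok
Row 5: (5,1)N 3/3 ok · (5,2)N 4/5 ok · (5,3)S 1/4 unhappy · (5,4)S 1/2 ok

(5,3)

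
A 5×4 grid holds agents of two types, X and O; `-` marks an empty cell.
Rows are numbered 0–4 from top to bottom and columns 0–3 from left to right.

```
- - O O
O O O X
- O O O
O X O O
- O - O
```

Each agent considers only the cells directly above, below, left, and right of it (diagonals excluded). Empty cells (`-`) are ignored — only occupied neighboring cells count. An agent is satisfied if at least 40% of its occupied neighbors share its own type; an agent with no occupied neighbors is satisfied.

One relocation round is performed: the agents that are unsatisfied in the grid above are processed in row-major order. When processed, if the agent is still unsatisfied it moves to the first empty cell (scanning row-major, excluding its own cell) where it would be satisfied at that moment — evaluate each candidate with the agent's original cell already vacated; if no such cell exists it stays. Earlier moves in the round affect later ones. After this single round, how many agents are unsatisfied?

Initially unsatisfied (in order): (1,3), (3,0), (3,1), (4,1).
  (1,3): no empty cell satisfies it; stays.
  (3,0) → (0,0).
  (3,1) → (3,0).
  (4,1): now satisfied by earlier moves; stays.
Resulting grid:
O - O O
O O O X
- O O O
X - O O
- O - O
Unsatisfied now: (1,3).

1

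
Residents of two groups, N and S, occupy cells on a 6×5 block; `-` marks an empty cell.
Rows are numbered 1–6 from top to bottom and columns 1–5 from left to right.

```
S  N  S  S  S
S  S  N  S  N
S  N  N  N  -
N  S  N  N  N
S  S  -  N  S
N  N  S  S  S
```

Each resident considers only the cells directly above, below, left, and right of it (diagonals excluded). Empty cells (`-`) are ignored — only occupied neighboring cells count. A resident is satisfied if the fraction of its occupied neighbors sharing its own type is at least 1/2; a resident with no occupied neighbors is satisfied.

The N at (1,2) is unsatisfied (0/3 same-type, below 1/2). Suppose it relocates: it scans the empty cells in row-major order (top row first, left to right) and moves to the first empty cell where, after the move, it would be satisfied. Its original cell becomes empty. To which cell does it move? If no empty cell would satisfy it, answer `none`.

Vacating (1,2). Empty cells in order:
  (3,5): 3/3 same-type → satisfied — stop here.

(3,5)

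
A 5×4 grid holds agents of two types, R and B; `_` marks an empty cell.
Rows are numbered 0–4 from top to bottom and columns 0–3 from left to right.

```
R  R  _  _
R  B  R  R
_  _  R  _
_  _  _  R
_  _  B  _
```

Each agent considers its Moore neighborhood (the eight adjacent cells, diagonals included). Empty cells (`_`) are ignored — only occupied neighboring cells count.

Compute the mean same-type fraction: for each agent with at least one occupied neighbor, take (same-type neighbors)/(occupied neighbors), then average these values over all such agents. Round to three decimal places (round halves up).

(0,0)R 2/3
(0,1)R 3/4
(1,0)R 2/3
(1,1)B 0/5
(1,2)R 3/4
(1,3)R 2/2
(2,2)R 3/4
(3,3)R 1/2
(4,2)B 0/1
Sum over 9 agents: 2/3 + 3/4 + 2/3 + 0/5 + 3/4 + 2/2 + 3/4 + 1/2 + 0/1 = 61/12; mean = 61/12 ÷ 9 = 61/108 = 0.564814… → 0.565.

0.565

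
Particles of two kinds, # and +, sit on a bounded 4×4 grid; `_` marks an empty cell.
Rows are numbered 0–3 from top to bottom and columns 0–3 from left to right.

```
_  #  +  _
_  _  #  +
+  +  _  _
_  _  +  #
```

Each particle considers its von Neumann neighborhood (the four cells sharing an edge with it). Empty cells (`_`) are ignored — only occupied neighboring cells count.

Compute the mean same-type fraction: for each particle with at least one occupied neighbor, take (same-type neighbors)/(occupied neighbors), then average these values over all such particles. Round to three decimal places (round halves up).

Row 0: (0,1)# 0/1 · (0,2)+ 0/2
Row 1: (1,2)# 0/2 · (1,3)+ 0/1
Row 2: (2,0)+ 1/1 · (2,1)+ 1/1
Row 3: (3,2)+ 0/1 · (3,3)# 0/1
Sum over 8 particles: 0/1 + 0/2 + 0/2 + 0/1 + 1/1 + 1/1 + 0/1 + 0/1 = 2; mean = 2 ÷ 8 = 1/4 = 0.25 → 0.250.

0.250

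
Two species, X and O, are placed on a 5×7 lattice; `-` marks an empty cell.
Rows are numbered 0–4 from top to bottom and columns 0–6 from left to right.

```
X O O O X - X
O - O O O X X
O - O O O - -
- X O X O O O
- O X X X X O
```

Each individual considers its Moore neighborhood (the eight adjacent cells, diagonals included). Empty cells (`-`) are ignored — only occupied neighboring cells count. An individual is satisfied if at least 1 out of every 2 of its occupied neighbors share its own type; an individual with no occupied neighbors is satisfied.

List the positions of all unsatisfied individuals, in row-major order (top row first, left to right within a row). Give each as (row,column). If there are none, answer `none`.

(0,0), (0,4), (3,1), (3,2), (3,3), (3,4), (4,1), (4,5)

Row 0: (0,0)X 0/2 ✗ · (0,1)O 3/4 ✓ · (0,2)O 4/4 ✓ · (0,3)O 4/5 ✓ · (0,4)X 1/4 ✗ · (0,6)X 2/2 ✓
Row 1: (1,0)O 2/3 ✓ · (1,2)O 6/6 ✓ · (1,3)O 7/8 ✓ · (1,4)O 4/6 ✓ · (1,5)X 3/5 ✓ · (1,6)X 2/2 ✓
Row 2: (2,0)O 1/2 ✓ · (2,2)O 4/6 ✓ · (2,3)O 7/8 ✓ · (2,4)O 5/7 ✓
Row 3: (3,1)X 1/5 ✗ · (3,2)O 3/7 ✗ · (3,3)X 3/8 ✗ · (3,4)O 3/7 ✗ · (3,5)O 4/6 ✓ · (3,6)O 2/3 ✓
Row 4: (4,1)O 1/3 ✗ · (4,2)X 3/5 ✓ · (4,3)X 3/5 ✓ · (4,4)X 3/5 ✓ · (4,5)X 1/5 ✗ · (4,6)O 2/3 ✓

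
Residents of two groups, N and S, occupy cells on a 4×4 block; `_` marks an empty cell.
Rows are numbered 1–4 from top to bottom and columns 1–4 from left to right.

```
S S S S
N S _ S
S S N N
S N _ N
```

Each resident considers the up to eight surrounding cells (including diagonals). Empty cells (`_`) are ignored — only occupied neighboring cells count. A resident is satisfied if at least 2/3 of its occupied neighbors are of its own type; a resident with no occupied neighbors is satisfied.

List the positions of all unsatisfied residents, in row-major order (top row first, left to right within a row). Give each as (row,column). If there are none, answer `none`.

(1,1)S 2/3 ok
(1,2)S 3/4 ok
(1,3)S 4/4 ok
(1,4)S 2/2 ok
(2,1)N 0/5 unhappy
(2,2)S 5/7 ok
(2,4)S 2/4 unhappy
(3,1)S 3/5 unhappy
(3,2)S 3/6 unhappy
(3,3)N 3/6 unhappy
(3,4)N 2/3 ok
(4,1)S 2/3 ok
(4,2)N 1/4 unhappy
(4,4)N 2/2 ok

(2,1), (2,4), (3,1), (3,2), (3,3), (4,2)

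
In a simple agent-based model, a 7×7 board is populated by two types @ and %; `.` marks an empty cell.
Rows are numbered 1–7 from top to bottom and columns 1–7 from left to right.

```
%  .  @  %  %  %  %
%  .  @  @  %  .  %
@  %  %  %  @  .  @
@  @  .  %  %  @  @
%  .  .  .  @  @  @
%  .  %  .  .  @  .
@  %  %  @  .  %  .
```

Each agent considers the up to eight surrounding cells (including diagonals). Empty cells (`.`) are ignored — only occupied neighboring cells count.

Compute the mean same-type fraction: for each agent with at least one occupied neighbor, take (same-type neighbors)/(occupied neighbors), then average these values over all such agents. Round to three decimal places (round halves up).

Row 1: (1,1)% 1/1 · (1,3)@ 2/3 · (1,4)% 2/5 · (1,5)% 3/4 · (1,6)% 4/4 · (1,7)% 2/2
Row 2: (2,1)% 2/3 · (2,3)@ 2/6 · (2,4)@ 3/8 · (2,5)% 4/6 · (2,7)% 2/3
Row 3: (3,1)@ 2/4 · (3,2)% 2/6 · (3,3)% 3/6 · (3,4)% 4/7 · (3,5)@ 2/6 · (3,7)@ 2/3
Row 4: (4,1)@ 2/4 · (4,2)@ 2/5 · (4,4)% 3/5 · (4,5)% 2/6 · (4,6)@ 6/7 · (4,7)@ 4/4
Row 5: (5,1)% 1/3 · (5,5)@ 3/5 · (5,6)@ 5/6 · (5,7)@ 4/4
Row 6: (6,1)% 2/3 · (6,3)% 2/3 · (6,6)@ 3/4
Row 7: (7,1)@ 0/2 · (7,2)% 3/4 · (7,3)% 2/3 · (7,4)@ 0/2 · (7,6)% 0/1
Sum over 35 agents: 1/1 + 2/3 + 2/5 + 3/4 + 4/4 + 2/2 + 2/3 + 2/6 + 3/8 + 4/6 + 2/3 + 2/4 + 2/6 + 3/6 + 4/7 + 2/6 + 2/3 + 2/4 + 2/5 + 3/5 + 2/6 + 6/7 + 4/4 + 1/3 + 3/5 + 5/6 + 4/4 + 2/3 + 2/3 + 3/4 + 0/2 + 3/4 + 2/3 + 0/2 + 0/1 = 3425/168; mean = 3425/168 ÷ 35 = 685/1176 = 0.582482… → 0.582.

0.582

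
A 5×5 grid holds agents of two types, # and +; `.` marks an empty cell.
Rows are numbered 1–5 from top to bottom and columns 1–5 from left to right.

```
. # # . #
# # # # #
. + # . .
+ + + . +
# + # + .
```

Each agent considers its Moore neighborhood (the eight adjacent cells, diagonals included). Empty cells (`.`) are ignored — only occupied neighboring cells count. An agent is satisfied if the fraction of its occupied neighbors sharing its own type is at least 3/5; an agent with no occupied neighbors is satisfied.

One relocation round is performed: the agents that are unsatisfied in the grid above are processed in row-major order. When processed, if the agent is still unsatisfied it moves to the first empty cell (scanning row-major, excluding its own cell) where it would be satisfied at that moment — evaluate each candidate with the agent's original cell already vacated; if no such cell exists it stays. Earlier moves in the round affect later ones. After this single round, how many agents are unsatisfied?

Initially unsatisfied (in order): (3,2), (3,3), (4,2), (5,1), (5,3).
  (3,2) → (4,4).
  (3,3) → (1,1).
  (4,2): now satisfied by earlier moves; stays.
  (5,1) → (1,4).
  (5,3): no empty cell satisfies it; stays.
Resulting grid:
# # # # #
# # # # #
. . . . .
+ + + + +
. + # + .
Unsatisfied now: (5,3).

1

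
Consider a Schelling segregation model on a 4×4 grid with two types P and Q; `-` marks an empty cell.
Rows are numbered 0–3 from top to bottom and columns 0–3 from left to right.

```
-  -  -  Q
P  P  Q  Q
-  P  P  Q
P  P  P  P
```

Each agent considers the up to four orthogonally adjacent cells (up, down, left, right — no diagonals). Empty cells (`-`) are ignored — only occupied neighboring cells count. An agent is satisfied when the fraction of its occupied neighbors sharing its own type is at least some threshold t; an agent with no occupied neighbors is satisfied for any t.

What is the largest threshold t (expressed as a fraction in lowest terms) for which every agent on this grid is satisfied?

(0,3)Q 1/1
(1,0)P 1/1
(1,1)P 2/3
(1,2)Q 1/3
(1,3)Q 3/3
(2,1)P 3/3
(2,2)P 2/4
(2,3)Q 1/3
(3,0)P 1/1
(3,1)P 3/3
(3,2)P 3/3
(3,3)P 1/2
The smallest same-type fraction is 1/3 at (1,2), which reduces to 1/3. Any threshold above that leaves this agent unsatisfied.

1/3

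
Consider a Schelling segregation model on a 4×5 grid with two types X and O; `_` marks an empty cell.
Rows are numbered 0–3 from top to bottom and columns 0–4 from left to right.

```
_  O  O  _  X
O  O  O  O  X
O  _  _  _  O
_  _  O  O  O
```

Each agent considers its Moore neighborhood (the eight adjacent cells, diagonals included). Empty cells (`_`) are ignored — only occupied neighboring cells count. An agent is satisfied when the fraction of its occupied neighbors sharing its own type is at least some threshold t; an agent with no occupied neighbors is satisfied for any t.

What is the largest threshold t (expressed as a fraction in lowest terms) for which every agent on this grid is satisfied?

1/3

Row 0: (0,1)O 4/4 · (0,2)O 4/4 · (0,4)X 1/2
Row 1: (1,0)O 3/3 · (1,1)O 5/5 · (1,2)O 4/4 · (1,3)O 3/5 · (1,4)X 1/3
Row 2: (2,0)O 2/2 · (2,4)O 3/4
Row 3: (3,2)O 1/1 · (3,3)O 3/3 · (3,4)O 2/2
The smallest same-type fraction is 1/3 at (1,4), which reduces to 1/3. Any threshold above that leaves this agent unsatisfied.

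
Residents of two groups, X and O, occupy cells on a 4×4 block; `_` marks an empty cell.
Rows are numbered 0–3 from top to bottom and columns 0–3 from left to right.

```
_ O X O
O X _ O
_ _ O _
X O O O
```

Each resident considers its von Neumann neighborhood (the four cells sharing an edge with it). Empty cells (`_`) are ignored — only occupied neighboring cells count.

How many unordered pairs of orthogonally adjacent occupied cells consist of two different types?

Scan each occupied cell's neighbors to the right and below so each pair is counted once.
From row 0: 3 unlike of 4 pairs (running 3/4).
From row 1: 1 unlike of 1 pairs (running 4/5).
From row 2: 0 unlike of 1 pairs (running 4/6).
From row 3: 1 unlike of 3 pairs (running 5/9).
Total adjacent occupied pairs: 9; unlike-type pairs: 5.

5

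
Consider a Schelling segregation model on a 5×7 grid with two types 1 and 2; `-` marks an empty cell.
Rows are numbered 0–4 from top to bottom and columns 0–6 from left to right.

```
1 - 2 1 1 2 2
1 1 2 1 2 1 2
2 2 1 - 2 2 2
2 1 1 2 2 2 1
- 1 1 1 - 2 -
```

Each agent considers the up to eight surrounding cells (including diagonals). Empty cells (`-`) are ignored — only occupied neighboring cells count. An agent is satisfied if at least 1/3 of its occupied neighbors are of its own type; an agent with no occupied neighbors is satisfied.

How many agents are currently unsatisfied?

Row 0: (0,0)1 2/2 satisfied · (0,2)2 1/4 not · (0,3)1 2/5 satisfied · (0,4)1 3/5 satisfied · (0,5)2 3/5 satisfied · (0,6)2 2/3 satisfied
Row 1: (1,0)1 2/4 satisfied · (1,1)1 3/7 satisfied · (1,2)2 2/6 satisfied · (1,3)1 3/7 satisfied · (1,4)2 3/7 satisfied · (1,5)1 1/8 not · (1,6)2 4/5 satisfied
Row 2: (2,0)2 2/5 satisfied · (2,1)2 3/8 satisfied · (2,2)1 4/7 satisfied · (2,4)2 5/7 satisfied · (2,5)2 6/8 satisfied · (2,6)2 3/5 satisfied
Row 3: (3,0)2 2/4 satisfied · (3,1)1 4/7 satisfied · (3,2)1 5/7 satisfied · (3,3)2 2/6 satisfied · (3,4)2 5/6 satisfied · (3,5)2 5/6 satisfied · (3,6)1 0/4 not
Row 4: (4,1)1 3/4 satisfied · (4,2)1 4/5 satisfied · (4,3)1 2/4 satisfied · (4,5)2 2/3 satisfied
Unsatisfied: (0,2), (1,5), (3,6) — 3 in total.

3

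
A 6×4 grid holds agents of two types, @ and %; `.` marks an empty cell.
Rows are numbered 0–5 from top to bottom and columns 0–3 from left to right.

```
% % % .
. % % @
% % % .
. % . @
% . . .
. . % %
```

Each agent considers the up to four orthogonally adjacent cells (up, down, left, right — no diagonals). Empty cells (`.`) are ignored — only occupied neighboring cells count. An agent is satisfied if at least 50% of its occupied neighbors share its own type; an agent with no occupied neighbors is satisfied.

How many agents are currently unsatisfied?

Row 0: (0,0)% 1/1 ok · (0,1)% 3/3 ok · (0,2)% 2/2 ok
Row 1: (1,1)% 3/3 ok · (1,2)% 3/4 ok · (1,3)@ 0/1 unhappy
Row 2: (2,0)% 1/1 ok · (2,1)% 4/4 ok · (2,2)% 2/2 ok
Row 3: (3,1)% 1/1 ok · (3,3)@ 0/0 ok
Row 4: (4,0)% 0/0 ok
Row 5: (5,2)% 1/1 ok · (5,3)% 1/1 ok
Unsatisfied: (1,3) — 1 in total.

1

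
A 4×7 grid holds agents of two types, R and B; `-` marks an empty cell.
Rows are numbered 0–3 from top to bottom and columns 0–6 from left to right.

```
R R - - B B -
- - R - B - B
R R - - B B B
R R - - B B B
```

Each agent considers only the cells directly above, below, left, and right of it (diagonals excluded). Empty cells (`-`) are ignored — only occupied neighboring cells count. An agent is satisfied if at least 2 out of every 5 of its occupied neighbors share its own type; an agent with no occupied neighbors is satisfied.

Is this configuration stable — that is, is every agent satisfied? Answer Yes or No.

Yes

Row 0: (0,0)R 1/1 satisfied · (0,1)R 1/1 satisfied · (0,4)B 2/2 satisfied · (0,5)B 1/1 satisfied
Row 1: (1,2)R 0/0 satisfied · (1,4)B 2/2 satisfied · (1,6)B 1/1 satisfied
Row 2: (2,0)R 2/2 satisfied · (2,1)R 2/2 satisfied · (2,4)B 3/3 satisfied · (2,5)B 3/3 satisfied · (2,6)B 3/3 satisfied
Row 3: (3,0)R 2/2 satisfied · (3,1)R 2/2 satisfied · (3,4)B 2/2 satisfied · (3,5)B 3/3 satisfied · (3,6)B 2/2 satisfied
All meet the threshold, so the configuration is stable.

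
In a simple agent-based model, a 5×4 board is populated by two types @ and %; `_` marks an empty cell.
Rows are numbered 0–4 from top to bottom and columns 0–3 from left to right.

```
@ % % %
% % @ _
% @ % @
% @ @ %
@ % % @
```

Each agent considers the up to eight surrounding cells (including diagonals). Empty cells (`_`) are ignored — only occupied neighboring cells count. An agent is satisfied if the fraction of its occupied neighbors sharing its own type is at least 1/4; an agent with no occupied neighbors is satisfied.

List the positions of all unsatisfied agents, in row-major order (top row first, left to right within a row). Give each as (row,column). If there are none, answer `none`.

(0,0)

Row 0: (0,0)@ 0/3 ✗ · (0,1)% 3/5 ✓ · (0,2)% 3/4 ✓ · (0,3)% 1/2 ✓
Row 1: (1,0)% 3/5 ✓ · (1,1)% 5/8 ✓ · (1,2)@ 2/7 ✓
Row 2: (2,0)% 3/5 ✓ · (2,1)@ 3/8 ✓ · (2,2)% 2/7 ✓ · (2,3)@ 2/4 ✓
Row 3: (3,0)% 2/5 ✓ · (3,1)@ 3/8 ✓ · (3,2)@ 4/8 ✓ · (3,3)% 2/5 ✓
Row 4: (4,0)@ 1/3 ✓ · (4,1)% 2/5 ✓ · (4,2)% 2/5 ✓ · (4,3)@ 1/3 ✓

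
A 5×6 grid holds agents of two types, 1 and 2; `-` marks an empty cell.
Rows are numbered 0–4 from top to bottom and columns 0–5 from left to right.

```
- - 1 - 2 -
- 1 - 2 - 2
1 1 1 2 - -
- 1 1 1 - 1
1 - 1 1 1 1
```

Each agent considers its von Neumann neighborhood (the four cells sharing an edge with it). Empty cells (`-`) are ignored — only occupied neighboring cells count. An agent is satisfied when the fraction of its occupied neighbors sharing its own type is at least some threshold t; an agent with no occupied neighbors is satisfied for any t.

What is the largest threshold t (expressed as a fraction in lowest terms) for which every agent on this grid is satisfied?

1/3

(0,2)1 — no occupied neighbors
(0,4)2 — no occupied neighbors
(1,1)1 1/1
(1,3)2 1/1
(1,5)2 — no occupied neighbors
(2,0)1 1/1
(2,1)1 4/4
(2,2)1 2/3
(2,3)2 1/3
(3,1)1 2/2
(3,2)1 4/4
(3,3)1 2/3
(3,5)1 1/1
(4,0)1 — no occupied neighbors
(4,2)1 2/2
(4,3)1 3/3
(4,4)1 2/2
(4,5)1 2/2
The smallest same-type fraction is 1/3 at (2,3), which reduces to 1/3. Any threshold above that leaves this agent unsatisfied.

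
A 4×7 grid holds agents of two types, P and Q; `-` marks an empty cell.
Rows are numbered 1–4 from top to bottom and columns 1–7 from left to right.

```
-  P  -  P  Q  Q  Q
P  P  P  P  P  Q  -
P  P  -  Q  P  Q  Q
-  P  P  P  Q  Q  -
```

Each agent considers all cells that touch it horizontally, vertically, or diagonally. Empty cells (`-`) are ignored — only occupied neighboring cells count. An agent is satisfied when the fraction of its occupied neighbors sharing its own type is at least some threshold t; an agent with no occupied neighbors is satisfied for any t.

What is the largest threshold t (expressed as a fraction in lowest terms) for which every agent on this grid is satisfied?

1/7

(1,2)P 3/3
(1,4)P 3/4
(1,5)Q 2/5
(1,6)Q 3/4
(1,7)Q 2/2
(2,1)P 4/4
(2,2)P 5/5
(2,3)P 5/6
(2,4)P 4/6
(2,5)P 3/8
(2,6)Q 5/7
(3,1)P 4/4
(3,2)P 6/6
(3,4)Q 1/7
(3,5)P 3/8
(3,6)Q 4/6
(3,7)Q 3/3
(4,2)P 3/3
(4,3)P 3/4
(4,4)P 2/4
(4,5)Q 3/5
(4,6)Q 3/4
The smallest same-type fraction is 1/7 at (3,4), which reduces to 1/7. Any threshold above that leaves this agent unsatisfied.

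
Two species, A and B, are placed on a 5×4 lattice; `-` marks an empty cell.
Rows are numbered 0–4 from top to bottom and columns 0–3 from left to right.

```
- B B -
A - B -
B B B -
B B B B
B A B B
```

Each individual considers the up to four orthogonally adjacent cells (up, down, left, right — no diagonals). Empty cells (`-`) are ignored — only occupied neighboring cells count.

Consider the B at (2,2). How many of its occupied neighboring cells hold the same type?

3

Occupied neighbors of (2,2): (1,2)=B, (3,2)=B, (2,1)=B.
Same type (B): 3 of 3.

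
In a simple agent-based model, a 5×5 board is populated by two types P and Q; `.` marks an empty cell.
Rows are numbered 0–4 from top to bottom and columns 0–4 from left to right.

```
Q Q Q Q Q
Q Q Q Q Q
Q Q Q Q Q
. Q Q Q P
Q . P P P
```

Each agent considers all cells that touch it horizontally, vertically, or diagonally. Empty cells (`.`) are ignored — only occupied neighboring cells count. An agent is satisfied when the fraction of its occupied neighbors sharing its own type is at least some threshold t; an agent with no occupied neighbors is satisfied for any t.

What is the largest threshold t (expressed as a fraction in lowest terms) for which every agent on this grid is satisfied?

(0,0)Q 3/3
(0,1)Q 5/5
(0,2)Q 5/5
(0,3)Q 5/5
(0,4)Q 3/3
(1,0)Q 5/5
(1,1)Q 8/8
(1,2)Q 8/8
(1,3)Q 8/8
(1,4)Q 5/5
(2,0)Q 4/4
(2,1)Q 7/7
(2,2)Q 8/8
(2,3)Q 7/8
(2,4)Q 4/5
(3,1)Q 5/6
(3,2)Q 5/7
(3,3)Q 4/8
(3,4)P 2/5
(4,0)Q 1/1
(4,2)P 1/4
(4,3)P 3/5
(4,4)P 2/3
The smallest same-type fraction is 1/4 at (4,2), which reduces to 1/4. Any threshold above that leaves this agent unsatisfied.

1/4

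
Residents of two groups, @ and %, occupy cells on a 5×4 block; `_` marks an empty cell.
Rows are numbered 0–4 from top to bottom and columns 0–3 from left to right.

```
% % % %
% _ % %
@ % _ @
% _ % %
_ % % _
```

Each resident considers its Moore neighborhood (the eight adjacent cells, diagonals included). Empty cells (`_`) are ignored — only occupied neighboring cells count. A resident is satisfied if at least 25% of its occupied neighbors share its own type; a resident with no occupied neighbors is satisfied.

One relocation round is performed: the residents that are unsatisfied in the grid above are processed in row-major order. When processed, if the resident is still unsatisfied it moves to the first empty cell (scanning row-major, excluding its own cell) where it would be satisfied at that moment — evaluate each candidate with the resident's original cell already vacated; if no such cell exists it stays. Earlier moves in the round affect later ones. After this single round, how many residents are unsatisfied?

Initially unsatisfied (in order): (2,0), (2,3).
  (2,0): no empty cell satisfies it; stays.
  (2,3): no empty cell satisfies it; stays.
Resulting grid:
% % % %
% _ % %
@ % _ @
% _ % %
_ % % _
Unsatisfied now: (2,0), (2,3).

2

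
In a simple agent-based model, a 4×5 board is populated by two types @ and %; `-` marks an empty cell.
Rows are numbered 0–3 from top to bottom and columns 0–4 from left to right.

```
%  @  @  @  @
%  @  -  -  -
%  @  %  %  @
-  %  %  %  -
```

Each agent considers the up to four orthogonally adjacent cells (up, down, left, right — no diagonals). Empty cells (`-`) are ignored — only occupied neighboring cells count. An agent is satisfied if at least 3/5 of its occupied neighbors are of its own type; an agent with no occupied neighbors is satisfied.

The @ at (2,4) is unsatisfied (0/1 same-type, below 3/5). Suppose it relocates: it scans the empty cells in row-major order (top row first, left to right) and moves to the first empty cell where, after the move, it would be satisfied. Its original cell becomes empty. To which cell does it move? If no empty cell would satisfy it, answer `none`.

(1,2)

Vacating (2,4). Empty cells in order:
  (1,2): 2/3 same-type → satisfied — stop here.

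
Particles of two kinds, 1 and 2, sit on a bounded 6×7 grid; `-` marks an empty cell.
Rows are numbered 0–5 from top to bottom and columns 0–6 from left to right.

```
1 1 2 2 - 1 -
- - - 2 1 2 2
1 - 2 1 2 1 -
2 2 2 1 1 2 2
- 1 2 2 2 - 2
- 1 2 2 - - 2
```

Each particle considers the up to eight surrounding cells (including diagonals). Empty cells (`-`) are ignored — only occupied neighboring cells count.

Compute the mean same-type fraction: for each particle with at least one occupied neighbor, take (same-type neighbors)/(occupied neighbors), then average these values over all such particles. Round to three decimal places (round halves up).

0.544

Row 0: (0,0)1 1/1 · (0,1)1 1/2 · (0,2)2 2/3 · (0,3)2 2/3 · (0,5)1 1/3
Row 1: (1,3)2 4/6 · (1,4)1 3/7 · (1,5)2 2/5 · (1,6)2 1/3
Row 2: (2,0)1 0/2 · (2,2)2 3/5 · (2,3)1 3/7 · (2,4)2 3/8 · (2,5)1 2/7
Row 3: (3,0)2 1/3 · (3,1)2 4/6 · (3,2)2 4/7 · (3,3)1 2/8 · (3,4)1 3/7 · (3,5)2 4/6 · (3,6)2 2/3
Row 4: (4,1)1 1/6 · (4,2)2 5/8 · (4,3)2 5/7 · (4,4)2 3/5 · (4,6)2 3/3
Row 5: (5,1)1 1/3 · (5,2)2 3/5 · (5,3)2 4/4 · (5,6)2 1/1
Sum over 30 particles: 1/1 + 1/2 + 2/3 + 2/3 + 1/3 + 4/6 + 3/7 + 2/5 + 1/3 + 0/2 + 3/5 + 3/7 + 3/8 + 2/7 + 1/3 + 4/6 + 4/7 + 2/8 + 3/7 + 4/6 + 2/3 + 1/6 + 5/8 + 5/7 + 3/5 + 3/3 + 1/3 + 3/5 + 4/4 + 1/1 = 2283/140; mean = 2283/140 ÷ 30 = 761/1400 = 0.543571… → 0.544.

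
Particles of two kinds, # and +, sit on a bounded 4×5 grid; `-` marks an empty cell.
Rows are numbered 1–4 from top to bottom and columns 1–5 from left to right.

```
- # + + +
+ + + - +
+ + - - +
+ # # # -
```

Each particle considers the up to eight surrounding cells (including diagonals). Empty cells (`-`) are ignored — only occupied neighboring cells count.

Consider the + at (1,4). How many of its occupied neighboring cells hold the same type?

Occupied neighbors of (1,4): (1,3)=+, (1,5)=+, (2,3)=+, (2,5)=+.
Same type (+): 4 of 4.

4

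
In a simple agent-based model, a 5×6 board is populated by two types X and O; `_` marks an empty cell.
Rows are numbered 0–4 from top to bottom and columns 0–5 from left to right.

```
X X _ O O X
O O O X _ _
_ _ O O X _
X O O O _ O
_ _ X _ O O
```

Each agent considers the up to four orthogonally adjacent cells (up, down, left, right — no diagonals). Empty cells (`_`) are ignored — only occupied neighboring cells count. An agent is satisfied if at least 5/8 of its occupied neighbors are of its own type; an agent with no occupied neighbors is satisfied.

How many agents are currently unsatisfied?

12

(0,0)X 1/2 ✗
(0,1)X 1/2 ✗
(0,3)O 1/2 ✗
(0,4)O 1/2 ✗
(0,5)X 0/1 ✗
(1,0)O 1/2 ✗
(1,1)O 2/3 ✓
(1,2)O 2/3 ✓
(1,3)X 0/3 ✗
(2,2)O 3/3 ✓
(2,3)O 2/4 ✗
(2,4)X 0/1 ✗
(3,0)X 0/1 ✗
(3,1)O 1/2 ✗
(3,2)O 3/4 ✓
(3,3)O 2/2 ✓
(3,5)O 1/1 ✓
(4,2)X 0/1 ✗
(4,4)O 1/1 ✓
(4,5)O 2/2 ✓
Unsatisfied: (0,0), (0,1), (0,3), (0,4), (0,5), (1,0), (1,3), (2,3), (2,4), (3,0), (3,1), (4,2) — 12 in total.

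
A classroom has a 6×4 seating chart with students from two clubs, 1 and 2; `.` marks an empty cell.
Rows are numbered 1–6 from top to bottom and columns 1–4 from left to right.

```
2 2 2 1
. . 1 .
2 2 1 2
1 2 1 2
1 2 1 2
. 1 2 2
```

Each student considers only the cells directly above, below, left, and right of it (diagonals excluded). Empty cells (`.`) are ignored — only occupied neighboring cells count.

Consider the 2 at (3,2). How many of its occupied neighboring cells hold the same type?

Occupied neighbors of (3,2): (4,2)=2, (3,1)=2, (3,3)=1.
Same type (2): 2 of 3.

2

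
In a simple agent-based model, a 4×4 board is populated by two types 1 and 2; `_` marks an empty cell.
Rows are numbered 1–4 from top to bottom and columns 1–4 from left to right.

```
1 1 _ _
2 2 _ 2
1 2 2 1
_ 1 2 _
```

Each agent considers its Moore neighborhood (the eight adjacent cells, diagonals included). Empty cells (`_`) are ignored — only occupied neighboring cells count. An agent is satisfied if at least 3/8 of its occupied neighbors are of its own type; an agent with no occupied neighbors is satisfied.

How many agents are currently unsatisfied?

Row 1: (1,1)1 1/3 unhappy · (1,2)1 1/3 unhappy
Row 2: (2,1)2 2/5 ok · (2,2)2 3/6 ok · (2,4)2 1/2 ok
Row 3: (3,1)1 1/4 unhappy · (3,2)2 4/6 ok · (3,3)2 4/6 ok · (3,4)1 0/3 unhappy
Row 4: (4,2)1 1/4 unhappy · (4,3)2 2/4 ok
Unsatisfied: (1,1), (1,2), (3,1), (3,4), (4,2) — 5 in total.

5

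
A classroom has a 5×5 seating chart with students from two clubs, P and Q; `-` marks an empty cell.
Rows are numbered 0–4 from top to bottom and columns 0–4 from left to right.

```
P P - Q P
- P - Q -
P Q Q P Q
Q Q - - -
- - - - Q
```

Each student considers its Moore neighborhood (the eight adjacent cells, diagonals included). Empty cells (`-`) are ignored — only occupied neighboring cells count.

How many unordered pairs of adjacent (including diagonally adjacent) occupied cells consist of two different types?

Scan each occupied cell's neighbors to the right and below (and the two forward diagonals) so each pair is counted once.
From row 0: 2 unlike of 6 pairs (running 2/6).
From row 1: 3 unlike of 6 pairs (running 5/12).
From row 2: 5 unlike of 9 pairs (running 10/21).
From row 3: 0 unlike of 1 pairs (running 10/22).
Total adjacent occupied pairs: 22; unlike-type pairs: 10.

10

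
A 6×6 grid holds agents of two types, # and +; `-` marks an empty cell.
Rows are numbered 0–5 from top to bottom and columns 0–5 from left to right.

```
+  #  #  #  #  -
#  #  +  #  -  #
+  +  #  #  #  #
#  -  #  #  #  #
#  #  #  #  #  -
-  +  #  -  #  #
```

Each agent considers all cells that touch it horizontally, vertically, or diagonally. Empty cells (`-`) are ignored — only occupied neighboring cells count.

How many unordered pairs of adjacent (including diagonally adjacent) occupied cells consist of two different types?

22

Scan each occupied cell's neighbors to the right and below (and the two forward diagonals) so each pair is counted once.
From row 0: 6 unlike of 16 pairs (running 6/16).
From row 1: 8 unlike of 16 pairs (running 14/32).
From row 2: 4 unlike of 18 pairs (running 18/50).
From row 3: 0 unlike of 14 pairs (running 18/64).
From row 4: 3 unlike of 13 pairs (running 21/77).
From row 5: 1 unlike of 2 pairs (running 22/79).
Total adjacent occupied pairs: 79; unlike-type pairs: 22.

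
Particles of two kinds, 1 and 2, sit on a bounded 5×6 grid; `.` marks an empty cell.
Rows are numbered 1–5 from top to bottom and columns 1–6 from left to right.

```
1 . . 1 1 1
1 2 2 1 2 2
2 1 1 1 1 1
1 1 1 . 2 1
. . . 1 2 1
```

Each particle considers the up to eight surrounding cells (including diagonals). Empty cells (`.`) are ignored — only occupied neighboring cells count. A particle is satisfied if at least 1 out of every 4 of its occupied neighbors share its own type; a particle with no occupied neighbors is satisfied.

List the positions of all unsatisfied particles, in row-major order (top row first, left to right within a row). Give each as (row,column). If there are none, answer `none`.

Row 1: (1,1)1 1/2 satisfied · (1,4)1 2/4 satisfied · (1,5)1 3/5 satisfied · (1,6)1 1/3 satisfied
Row 2: (2,1)1 2/4 satisfied · (2,2)2 2/6 satisfied · (2,3)2 1/6 not · (2,4)1 5/7 satisfied · (2,5)2 1/8 not · (2,6)2 1/5 not
Row 3: (3,1)2 1/5 not · (3,2)1 5/8 satisfied · (3,3)1 5/7 satisfied · (3,4)1 4/7 satisfied · (3,5)1 4/7 satisfied · (3,6)1 2/5 satisfied
Row 4: (4,1)1 2/3 satisfied · (4,2)1 4/5 satisfied · (4,3)1 5/5 satisfied · (4,5)2 1/7 not · (4,6)1 3/5 satisfied
Row 5: (5,4)1 1/3 satisfied · (5,5)2 1/4 satisfied · (5,6)1 1/3 satisfied

(2,3), (2,5), (2,6), (3,1), (4,5)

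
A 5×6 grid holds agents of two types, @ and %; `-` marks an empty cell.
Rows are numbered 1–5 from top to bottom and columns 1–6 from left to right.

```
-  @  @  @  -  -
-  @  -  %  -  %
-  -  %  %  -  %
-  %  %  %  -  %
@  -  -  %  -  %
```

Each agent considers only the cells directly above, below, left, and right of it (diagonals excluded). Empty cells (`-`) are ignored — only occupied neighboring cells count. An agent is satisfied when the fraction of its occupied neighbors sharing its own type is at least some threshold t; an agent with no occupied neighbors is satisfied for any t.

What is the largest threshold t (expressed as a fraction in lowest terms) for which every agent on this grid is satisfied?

1/2

Row 1: (1,2)@ 2/2 · (1,3)@ 2/2 · (1,4)@ 1/2
Row 2: (2,2)@ 1/1 · (2,4)% 1/2 · (2,6)% 1/1
Row 3: (3,3)% 2/2 · (3,4)% 3/3 · (3,6)% 2/2
Row 4: (4,2)% 1/1 · (4,3)% 3/3 · (4,4)% 3/3 · (4,6)% 2/2
Row 5: (5,1)@ — no occupied neighbors · (5,4)% 1/1 · (5,6)% 1/1
The smallest same-type fraction is 1/2 at (1,4), which reduces to 1/2. Any threshold above that leaves this agent unsatisfied.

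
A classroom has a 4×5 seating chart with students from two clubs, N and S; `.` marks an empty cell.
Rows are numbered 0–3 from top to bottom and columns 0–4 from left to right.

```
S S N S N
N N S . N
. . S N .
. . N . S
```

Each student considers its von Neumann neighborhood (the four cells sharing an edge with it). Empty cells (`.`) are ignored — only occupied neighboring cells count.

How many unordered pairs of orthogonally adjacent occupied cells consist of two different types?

9

Scan each occupied cell's neighbors to the right and below so each pair is counted once.
Row 0: S(0,0)–S(0,1)= S(0,0)–N(1,0)≠ S(0,1)–N(0,2)≠ S(0,1)–N(1,1)≠ N(0,2)–S(0,3)≠ N(0,2)–S(1,2)≠ S(0,3)–N(0,4)≠ N(0,4)–N(1,4)=  → 6/8 unlike.
Row 1: N(1,0)–N(1,1)= N(1,1)–S(1,2)≠ S(1,2)–S(2,2)=  → 1/3 unlike.
Row 2: S(2,2)–N(2,3)≠ S(2,2)–N(3,2)≠  → 2/2 unlike.
Total adjacent occupied pairs: 13; unlike-type pairs: 9.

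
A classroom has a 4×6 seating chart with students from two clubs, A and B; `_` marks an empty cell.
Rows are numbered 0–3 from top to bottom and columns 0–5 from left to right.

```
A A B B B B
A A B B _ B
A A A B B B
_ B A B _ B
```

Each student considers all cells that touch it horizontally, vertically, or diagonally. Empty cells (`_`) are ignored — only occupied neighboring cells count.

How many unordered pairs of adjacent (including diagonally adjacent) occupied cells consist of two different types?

Scan each occupied cell's neighbors to the right and below (and the two forward diagonals) so each pair is counted once.
Row 0: A(0,0)–A(0,1)= A(0,0)–A(1,0)= A(0,0)–A(1,1)= A(0,1)–B(0,2)≠ A(0,1)–A(1,1)= A(0,1)–B(1,2)≠ A(0,1)–A(1,0)= B(0,2)–B(0,3)= B(0,2)–B(1,2)= B(0,2)–B(1,3)= B(0,2)–A(1,1)≠ B(0,3)–B(0,4)= B(0,3)–B(1,3)= B(0,3)–B(1,2)= B(0,4)–B(0,5)= B(0,4)–B(1,5)= B(0,4)–B(1,3)= B(0,5)–B(1,5)=  → 3/18 unlike.
Row 1: A(1,0)–A(1,1)= A(1,0)–A(2,0)= A(1,0)–A(2,1)= A(1,1)–B(1,2)≠ A(1,1)–A(2,1)= A(1,1)–A(2,2)= A(1,1)–A(2,0)= B(1,2)–B(1,3)= B(1,2)–A(2,2)≠ B(1,2)–B(2,3)= B(1,2)–A(2,1)≠ B(1,3)–B(2,3)= B(1,3)–B(2,4)= B(1,3)–A(2,2)≠ B(1,5)–B(2,5)= B(1,5)–B(2,4)=  → 4/16 unlike.
Row 2: A(2,0)–A(2,1)= A(2,0)–B(3,1)≠ A(2,1)–A(2,2)= A(2,1)–B(3,1)≠ A(2,1)–A(3,2)= A(2,2)–B(2,3)≠ A(2,2)–A(3,2)= A(2,2)–B(3,3)≠ A(2,2)–B(3,1)≠ B(2,3)–B(2,4)= B(2,3)–B(3,3)= B(2,3)–A(3,2)≠ B(2,4)–B(2,5)= B(2,4)–B(3,5)= B(2,4)–B(3,3)= B(2,5)–B(3,5)=  → 6/16 unlike.
Row 3: B(3,1)–A(3,2)≠ A(3,2)–B(3,3)≠  → 2/2 unlike.
Total adjacent occupied pairs: 52; unlike-type pairs: 15.

15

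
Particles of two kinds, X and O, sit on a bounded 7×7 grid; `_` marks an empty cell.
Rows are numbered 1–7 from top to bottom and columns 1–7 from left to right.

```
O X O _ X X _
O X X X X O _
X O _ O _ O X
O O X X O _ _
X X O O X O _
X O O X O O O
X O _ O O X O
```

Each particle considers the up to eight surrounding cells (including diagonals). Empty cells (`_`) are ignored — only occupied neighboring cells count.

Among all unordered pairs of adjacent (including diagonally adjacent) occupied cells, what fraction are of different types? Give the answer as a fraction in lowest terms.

60/109

Scan each occupied cell's neighbors to the right and below (and the two forward diagonals) so each pair is counted once.
Row 1: O(1,1)–X(1,2)≠ O(1,1)–O(2,1)= O(1,1)–X(2,2)≠ X(1,2)–O(1,3)≠ X(1,2)–X(2,2)= X(1,2)–X(2,3)= X(1,2)–O(2,1)≠ O(1,3)–X(2,3)≠ O(1,3)–X(2,4)≠ O(1,3)–X(2,2)≠ X(1,5)–X(1,6)= X(1,5)–X(2,5)= X(1,5)–O(2,6)≠ X(1,5)–X(2,4)= X(1,6)–O(2,6)≠ X(1,6)–X(2,5)=  → 9/16 unlike.
Row 2: O(2,1)–X(2,2)≠ O(2,1)–X(3,1)≠ O(2,1)–O(3,2)= X(2,2)–X(2,3)= X(2,2)–O(3,2)≠ X(2,2)–X(3,1)= X(2,3)–X(2,4)= X(2,3)–O(3,4)≠ X(2,3)–O(3,2)≠ X(2,4)–X(2,5)= X(2,4)–O(3,4)≠ X(2,5)–O(2,6)≠ X(2,5)–O(3,6)≠ X(2,5)–O(3,4)≠ O(2,6)–O(3,6)= O(2,6)–X(3,7)≠  → 10/16 unlike.
Row 3: X(3,1)–O(3,2)≠ X(3,1)–O(4,1)≠ X(3,1)–O(4,2)≠ O(3,2)–O(4,2)= O(3,2)–X(4,3)≠ O(3,2)–O(4,1)= O(3,4)–X(4,4)≠ O(3,4)–O(4,5)= O(3,4)–X(4,3)≠ O(3,6)–X(3,7)≠ O(3,6)–O(4,5)=  → 7/11 unlike.
Row 4: O(4,1)–O(4,2)= O(4,1)–X(5,1)≠ O(4,1)–X(5,2)≠ O(4,2)–X(4,3)≠ O(4,2)–X(5,2)≠ O(4,2)–O(5,3)= O(4,2)–X(5,1)≠ X(4,3)–X(4,4)= X(4,3)–O(5,3)≠ X(4,3)–O(5,4)≠ X(4,3)–X(5,2)= X(4,4)–O(4,5)≠ X(4,4)–O(5,4)≠ X(4,4)–X(5,5)= X(4,4)–O(5,3)≠ O(4,5)–X(5,5)≠ O(4,5)–O(5,6)= O(4,5)–O(5,4)=  → 11/18 unlike.
Row 5: X(5,1)–X(5,2)= X(5,1)–X(6,1)= X(5,1)–O(6,2)≠ X(5,2)–O(5,3)≠ X(5,2)–O(6,2)≠ X(5,2)–O(6,3)≠ X(5,2)–X(6,1)= O(5,3)–O(5,4)= O(5,3)–O(6,3)= O(5,3)–X(6,4)≠ O(5,3)–O(6,2)= O(5,4)–X(5,5)≠ O(5,4)–X(6,4)≠ O(5,4)–O(6,5)= O(5,4)–O(6,3)= X(5,5)–O(5,6)≠ X(5,5)–O(6,5)≠ X(5,5)–O(6,6)≠ X(5,5)–X(6,4)= O(5,6)–O(6,6)= O(5,6)–O(6,7)= O(5,6)–O(6,5)=  → 10/22 unlike.
Row 6: X(6,1)–O(6,2)≠ X(6,1)–X(7,1)= X(6,1)–O(7,2)≠ O(6,2)–O(6,3)= O(6,2)–O(7,2)= O(6,2)–X(7,1)≠ O(6,3)–X(6,4)≠ O(6,3)–O(7,4)= O(6,3)–O(7,2)= X(6,4)–O(6,5)≠ X(6,4)–O(7,4)≠ X(6,4)–O(7,5)≠ O(6,5)–O(6,6)= O(6,5)–O(7,5)= O(6,5)–X(7,6)≠ O(6,5)–O(7,4)= O(6,6)–O(6,7)= O(6,6)–X(7,6)≠ O(6,6)–O(7,7)= O(6,6)–O(7,5)= O(6,7)–O(7,7)= O(6,7)–X(7,6)≠  → 10/22 unlike.
Row 7: X(7,1)–O(7,2)≠ O(7,4)–O(7,5)= O(7,5)–X(7,6)≠ X(7,6)–O(7,7)≠  → 3/4 unlike.
Total adjacent occupied pairs: 109; unlike-type pairs: 60.
60/109 is already in lowest terms.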